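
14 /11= 1.27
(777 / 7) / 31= 111 / 31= 3.58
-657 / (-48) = 219 / 16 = 13.69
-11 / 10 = -1.10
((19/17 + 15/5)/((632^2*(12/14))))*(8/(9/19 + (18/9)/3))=931/11034088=0.00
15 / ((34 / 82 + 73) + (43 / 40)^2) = 328000 / 1630603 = 0.20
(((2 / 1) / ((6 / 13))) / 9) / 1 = 0.48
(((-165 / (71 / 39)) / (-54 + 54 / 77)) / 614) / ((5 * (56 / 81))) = 42471 / 53010304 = 0.00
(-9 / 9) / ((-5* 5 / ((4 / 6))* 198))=1 / 7425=0.00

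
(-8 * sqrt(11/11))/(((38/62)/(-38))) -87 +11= 420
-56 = -56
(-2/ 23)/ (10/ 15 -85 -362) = 6/ 30797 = 0.00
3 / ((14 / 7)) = 3 / 2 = 1.50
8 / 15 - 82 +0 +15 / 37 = -44989 / 555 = -81.06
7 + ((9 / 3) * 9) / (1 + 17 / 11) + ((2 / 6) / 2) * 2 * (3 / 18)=17.66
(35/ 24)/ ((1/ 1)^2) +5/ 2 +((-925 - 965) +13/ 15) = -75407/ 40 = -1885.18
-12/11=-1.09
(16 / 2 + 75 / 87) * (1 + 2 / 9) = 2827 / 261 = 10.83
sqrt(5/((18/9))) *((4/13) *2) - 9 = -8.03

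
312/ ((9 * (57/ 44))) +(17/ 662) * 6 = 1523377/ 56601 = 26.91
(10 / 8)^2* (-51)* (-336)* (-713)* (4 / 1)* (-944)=72086011200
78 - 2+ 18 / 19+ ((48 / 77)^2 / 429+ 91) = 2705494369 / 16109093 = 167.95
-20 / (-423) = 20 / 423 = 0.05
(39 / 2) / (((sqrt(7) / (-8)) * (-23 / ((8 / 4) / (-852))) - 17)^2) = 52417881672 / 28222919098349089 - 207874368 * sqrt(7) / 28222919098349089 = 0.00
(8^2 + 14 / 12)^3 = 59776471 / 216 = 276742.92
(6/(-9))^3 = -8/27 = -0.30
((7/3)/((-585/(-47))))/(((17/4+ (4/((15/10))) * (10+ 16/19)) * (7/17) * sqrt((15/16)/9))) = 242896 * sqrt(15)/22115925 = 0.04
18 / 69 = 6 / 23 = 0.26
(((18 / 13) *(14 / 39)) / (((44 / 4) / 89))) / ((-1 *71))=-7476 / 131989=-0.06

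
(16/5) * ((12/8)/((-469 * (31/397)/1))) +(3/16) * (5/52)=-6836871/60482240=-0.11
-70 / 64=-35 / 32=-1.09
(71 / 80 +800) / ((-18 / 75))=-106785 / 32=-3337.03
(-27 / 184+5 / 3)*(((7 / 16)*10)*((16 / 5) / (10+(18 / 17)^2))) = 1697297 / 887064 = 1.91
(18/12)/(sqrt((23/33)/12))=9 *sqrt(253)/23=6.22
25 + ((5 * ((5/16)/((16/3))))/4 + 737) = 780363/1024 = 762.07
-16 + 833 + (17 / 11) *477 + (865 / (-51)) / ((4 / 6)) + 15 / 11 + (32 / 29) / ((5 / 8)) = 1531.87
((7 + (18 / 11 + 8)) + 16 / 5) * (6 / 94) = 3273 / 2585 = 1.27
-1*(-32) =32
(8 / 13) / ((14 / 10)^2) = 200 / 637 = 0.31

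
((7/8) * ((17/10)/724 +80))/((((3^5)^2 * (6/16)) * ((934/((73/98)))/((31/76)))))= 1310768071/1274561724401280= 0.00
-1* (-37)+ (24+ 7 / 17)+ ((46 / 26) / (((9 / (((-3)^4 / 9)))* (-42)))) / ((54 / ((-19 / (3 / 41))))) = 92648477 / 1503684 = 61.61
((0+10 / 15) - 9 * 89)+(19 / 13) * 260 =-1261 / 3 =-420.33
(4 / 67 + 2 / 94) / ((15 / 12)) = 204 / 3149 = 0.06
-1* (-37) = 37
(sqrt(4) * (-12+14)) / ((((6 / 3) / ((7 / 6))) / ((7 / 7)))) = 7 / 3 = 2.33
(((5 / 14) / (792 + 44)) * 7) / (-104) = -5 / 173888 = -0.00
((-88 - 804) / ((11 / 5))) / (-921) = 4460 / 10131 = 0.44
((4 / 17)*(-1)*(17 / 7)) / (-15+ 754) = -4 / 5173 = -0.00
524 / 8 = 131 / 2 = 65.50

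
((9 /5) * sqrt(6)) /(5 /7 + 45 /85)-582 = -582 + 1071 * sqrt(6) /740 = -578.45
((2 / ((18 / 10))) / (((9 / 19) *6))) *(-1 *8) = -760 / 243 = -3.13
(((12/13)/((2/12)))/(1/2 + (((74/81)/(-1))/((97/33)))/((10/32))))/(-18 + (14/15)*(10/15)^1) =42427800/65840099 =0.64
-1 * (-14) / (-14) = -1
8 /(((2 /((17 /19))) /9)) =612 /19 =32.21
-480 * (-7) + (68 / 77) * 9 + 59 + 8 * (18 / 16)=264568 / 77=3435.95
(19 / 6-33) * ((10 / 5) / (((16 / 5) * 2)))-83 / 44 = -11837 / 1056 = -11.21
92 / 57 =1.61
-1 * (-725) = 725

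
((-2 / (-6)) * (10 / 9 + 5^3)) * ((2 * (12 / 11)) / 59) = 9080 / 5841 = 1.55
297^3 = 26198073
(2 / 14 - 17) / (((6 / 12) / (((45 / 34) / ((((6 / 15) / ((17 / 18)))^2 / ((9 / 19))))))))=-125375 / 1064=-117.83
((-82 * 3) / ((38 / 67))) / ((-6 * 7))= 2747 / 266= 10.33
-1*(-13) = 13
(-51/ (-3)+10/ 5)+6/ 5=101/ 5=20.20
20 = 20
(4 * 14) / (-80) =-7 / 10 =-0.70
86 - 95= -9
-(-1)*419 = 419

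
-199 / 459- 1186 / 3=-181657 / 459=-395.77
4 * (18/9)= 8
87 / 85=1.02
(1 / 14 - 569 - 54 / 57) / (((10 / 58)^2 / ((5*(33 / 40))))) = -4206994011 / 53200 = -79078.83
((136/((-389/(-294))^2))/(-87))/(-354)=653072/258910231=0.00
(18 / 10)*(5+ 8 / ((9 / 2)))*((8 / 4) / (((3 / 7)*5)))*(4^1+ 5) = 2562 / 25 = 102.48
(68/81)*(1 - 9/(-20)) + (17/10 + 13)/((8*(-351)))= 102103/84240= 1.21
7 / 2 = 3.50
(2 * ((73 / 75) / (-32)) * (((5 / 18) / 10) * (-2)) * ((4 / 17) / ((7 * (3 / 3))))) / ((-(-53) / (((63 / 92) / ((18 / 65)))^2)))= 86359 / 6588919296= 0.00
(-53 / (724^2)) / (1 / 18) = -477 / 262088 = -0.00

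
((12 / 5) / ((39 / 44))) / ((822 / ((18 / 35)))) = 528 / 311675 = 0.00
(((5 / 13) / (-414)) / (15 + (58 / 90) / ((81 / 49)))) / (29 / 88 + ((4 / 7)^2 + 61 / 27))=-5893965 / 284645366408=-0.00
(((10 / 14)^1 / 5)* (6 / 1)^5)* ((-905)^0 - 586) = -4548960 / 7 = -649851.43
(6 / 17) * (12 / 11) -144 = -143.61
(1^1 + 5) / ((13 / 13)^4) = 6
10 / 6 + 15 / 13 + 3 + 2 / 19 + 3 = 6614 / 741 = 8.93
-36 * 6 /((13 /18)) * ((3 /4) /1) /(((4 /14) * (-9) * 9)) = 126 /13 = 9.69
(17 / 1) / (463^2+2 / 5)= 85 / 1071847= 0.00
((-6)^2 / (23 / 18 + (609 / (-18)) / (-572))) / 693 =3744 / 96355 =0.04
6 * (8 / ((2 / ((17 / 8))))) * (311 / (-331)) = -15861 / 331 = -47.92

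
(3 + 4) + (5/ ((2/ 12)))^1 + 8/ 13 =489/ 13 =37.62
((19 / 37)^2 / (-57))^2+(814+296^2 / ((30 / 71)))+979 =17639207885834 / 84337245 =209150.87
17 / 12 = 1.42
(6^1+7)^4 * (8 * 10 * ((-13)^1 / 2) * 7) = -103962040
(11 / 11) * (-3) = -3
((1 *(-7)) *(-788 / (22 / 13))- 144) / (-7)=-34270 / 77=-445.06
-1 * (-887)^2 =-786769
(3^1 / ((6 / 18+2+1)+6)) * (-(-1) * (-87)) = -783 / 28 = -27.96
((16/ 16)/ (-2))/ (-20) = 1/ 40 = 0.02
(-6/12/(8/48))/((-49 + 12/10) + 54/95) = 285/4487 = 0.06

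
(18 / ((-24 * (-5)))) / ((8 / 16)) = 3 / 10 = 0.30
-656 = -656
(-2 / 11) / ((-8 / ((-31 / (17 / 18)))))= -279 / 374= -0.75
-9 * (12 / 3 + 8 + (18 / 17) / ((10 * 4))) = -36801 / 340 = -108.24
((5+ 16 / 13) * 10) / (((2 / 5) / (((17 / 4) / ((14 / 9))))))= 309825 / 728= 425.58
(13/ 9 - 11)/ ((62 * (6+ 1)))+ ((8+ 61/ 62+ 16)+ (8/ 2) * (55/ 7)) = 220261/ 3906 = 56.39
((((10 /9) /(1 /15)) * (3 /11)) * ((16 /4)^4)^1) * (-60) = -768000 /11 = -69818.18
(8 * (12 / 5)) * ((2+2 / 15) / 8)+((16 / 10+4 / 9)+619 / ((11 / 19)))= 2663957 / 2475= 1076.35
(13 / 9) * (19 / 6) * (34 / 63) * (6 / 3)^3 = 33592 / 1701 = 19.75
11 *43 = 473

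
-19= -19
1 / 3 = 0.33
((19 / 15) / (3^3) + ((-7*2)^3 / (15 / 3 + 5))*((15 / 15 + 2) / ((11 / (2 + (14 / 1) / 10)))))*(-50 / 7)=11333374 / 6237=1817.12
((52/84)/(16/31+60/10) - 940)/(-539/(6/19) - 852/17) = 67780309/126700763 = 0.53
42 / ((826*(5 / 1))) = 0.01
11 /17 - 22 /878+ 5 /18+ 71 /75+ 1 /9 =6574163 /3358350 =1.96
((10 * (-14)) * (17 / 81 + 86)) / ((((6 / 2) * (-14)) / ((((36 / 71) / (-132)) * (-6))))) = 139660 / 21087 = 6.62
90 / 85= 18 / 17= 1.06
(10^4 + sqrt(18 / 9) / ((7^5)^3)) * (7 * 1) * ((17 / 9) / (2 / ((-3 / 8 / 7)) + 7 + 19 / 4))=-4760000 / 921 - 68 * sqrt(2) / 624643450093929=-5168.30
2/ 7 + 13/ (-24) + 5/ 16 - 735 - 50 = -263741/ 336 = -784.94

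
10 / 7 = 1.43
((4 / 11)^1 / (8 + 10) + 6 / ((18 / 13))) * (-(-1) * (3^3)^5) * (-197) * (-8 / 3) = 360984487896 / 11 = 32816771626.91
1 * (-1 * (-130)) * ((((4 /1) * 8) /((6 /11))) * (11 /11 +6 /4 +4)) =148720 /3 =49573.33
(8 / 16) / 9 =1 / 18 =0.06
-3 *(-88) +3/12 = 1057/4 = 264.25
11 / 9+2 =29 / 9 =3.22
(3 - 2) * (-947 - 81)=-1028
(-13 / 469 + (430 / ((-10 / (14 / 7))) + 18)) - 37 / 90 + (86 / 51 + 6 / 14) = -47592101 / 717570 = -66.32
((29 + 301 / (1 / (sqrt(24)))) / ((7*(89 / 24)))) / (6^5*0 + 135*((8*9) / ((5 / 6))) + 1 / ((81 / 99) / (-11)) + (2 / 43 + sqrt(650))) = -3091232160*sqrt(39) / 1809283384420271- 521196120*sqrt(26) / 12664983690941897 + 1214449718616 / 12664983690941897 + 3601471579344*sqrt(6) / 1809283384420271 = 0.00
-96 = -96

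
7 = 7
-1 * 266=-266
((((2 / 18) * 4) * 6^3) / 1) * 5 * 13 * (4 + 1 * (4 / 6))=29120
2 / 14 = 0.14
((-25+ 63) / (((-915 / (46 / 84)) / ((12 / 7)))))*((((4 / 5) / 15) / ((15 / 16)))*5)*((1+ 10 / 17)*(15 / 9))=-111872 / 3810975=-0.03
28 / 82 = 14 / 41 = 0.34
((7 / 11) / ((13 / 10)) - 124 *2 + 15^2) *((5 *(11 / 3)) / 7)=-5365 / 91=-58.96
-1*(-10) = 10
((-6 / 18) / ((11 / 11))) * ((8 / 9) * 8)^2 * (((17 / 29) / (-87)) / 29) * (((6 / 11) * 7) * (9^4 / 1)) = 98.11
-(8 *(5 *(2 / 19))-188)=3492 / 19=183.79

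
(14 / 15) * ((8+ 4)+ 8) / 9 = 2.07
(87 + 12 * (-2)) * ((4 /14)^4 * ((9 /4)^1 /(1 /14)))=648 /49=13.22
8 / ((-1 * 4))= -2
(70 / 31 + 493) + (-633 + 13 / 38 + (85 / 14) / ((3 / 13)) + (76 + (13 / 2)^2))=354233 / 49476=7.16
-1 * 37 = -37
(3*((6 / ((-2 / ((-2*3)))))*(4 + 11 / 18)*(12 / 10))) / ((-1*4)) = -747 / 10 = -74.70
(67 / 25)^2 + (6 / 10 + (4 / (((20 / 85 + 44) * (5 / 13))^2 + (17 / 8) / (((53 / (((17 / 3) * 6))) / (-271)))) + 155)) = 162.73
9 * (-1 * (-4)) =36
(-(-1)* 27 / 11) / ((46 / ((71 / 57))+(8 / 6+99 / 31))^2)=1177189443 / 824251396859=0.00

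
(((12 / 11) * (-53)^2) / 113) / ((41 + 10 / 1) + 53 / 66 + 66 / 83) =16786584 / 32559029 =0.52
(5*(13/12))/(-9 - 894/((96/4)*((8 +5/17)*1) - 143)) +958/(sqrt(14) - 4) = -109339349/57060 - 479*sqrt(14) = -3708.47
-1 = -1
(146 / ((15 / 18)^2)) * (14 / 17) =73584 / 425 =173.14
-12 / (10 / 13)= -78 / 5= -15.60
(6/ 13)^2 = 36/ 169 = 0.21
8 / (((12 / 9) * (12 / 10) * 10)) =1 / 2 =0.50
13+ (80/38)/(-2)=227/19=11.95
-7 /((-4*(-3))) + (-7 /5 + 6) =241 /60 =4.02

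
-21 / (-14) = 3 / 2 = 1.50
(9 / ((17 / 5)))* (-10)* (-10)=4500 / 17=264.71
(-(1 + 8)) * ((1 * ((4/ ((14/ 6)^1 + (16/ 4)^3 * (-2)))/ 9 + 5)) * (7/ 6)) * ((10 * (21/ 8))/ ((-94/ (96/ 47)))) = 24920910/ 832793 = 29.92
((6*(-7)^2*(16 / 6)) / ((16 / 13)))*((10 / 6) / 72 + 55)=7570745 / 216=35049.75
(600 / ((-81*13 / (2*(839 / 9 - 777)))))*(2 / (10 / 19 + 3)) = 93540800 / 211653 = 441.95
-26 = -26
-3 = -3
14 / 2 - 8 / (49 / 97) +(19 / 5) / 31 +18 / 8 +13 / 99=-19046779 / 3007620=-6.33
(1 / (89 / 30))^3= 27000 / 704969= 0.04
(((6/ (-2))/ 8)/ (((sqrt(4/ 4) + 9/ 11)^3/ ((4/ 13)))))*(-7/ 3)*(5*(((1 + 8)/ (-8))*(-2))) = 83853/ 166400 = 0.50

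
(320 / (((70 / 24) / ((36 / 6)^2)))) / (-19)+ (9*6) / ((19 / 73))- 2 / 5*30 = -1650 / 133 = -12.41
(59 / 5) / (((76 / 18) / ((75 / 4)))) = 7965 / 152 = 52.40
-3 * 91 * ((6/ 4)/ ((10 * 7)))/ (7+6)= -9/ 20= -0.45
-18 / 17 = -1.06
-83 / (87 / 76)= -6308 / 87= -72.51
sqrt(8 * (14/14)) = 2 * sqrt(2) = 2.83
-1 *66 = -66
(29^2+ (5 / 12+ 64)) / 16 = 10865 / 192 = 56.59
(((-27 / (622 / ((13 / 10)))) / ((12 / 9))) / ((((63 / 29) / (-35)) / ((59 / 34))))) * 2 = 200187 / 84592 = 2.37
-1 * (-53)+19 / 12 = 655 / 12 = 54.58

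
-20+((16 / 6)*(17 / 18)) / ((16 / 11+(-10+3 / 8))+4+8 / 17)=-3090628 / 149445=-20.68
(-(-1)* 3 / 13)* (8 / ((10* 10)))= 6 / 325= 0.02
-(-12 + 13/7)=71/7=10.14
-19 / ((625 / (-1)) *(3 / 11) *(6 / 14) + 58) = 77 / 61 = 1.26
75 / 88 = 0.85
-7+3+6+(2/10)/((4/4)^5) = 11/5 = 2.20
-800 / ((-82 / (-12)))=-4800 / 41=-117.07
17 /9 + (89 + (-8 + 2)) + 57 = 1277 /9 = 141.89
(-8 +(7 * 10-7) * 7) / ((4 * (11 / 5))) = 2165 / 44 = 49.20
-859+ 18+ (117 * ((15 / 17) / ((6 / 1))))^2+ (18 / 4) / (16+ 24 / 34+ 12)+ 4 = -152540451 / 282064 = -540.80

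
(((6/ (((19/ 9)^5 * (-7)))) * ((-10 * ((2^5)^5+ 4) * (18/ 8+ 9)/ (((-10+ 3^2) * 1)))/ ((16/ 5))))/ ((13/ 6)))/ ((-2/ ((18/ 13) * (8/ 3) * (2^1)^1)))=120367370400363000/ 2929225117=41091881.16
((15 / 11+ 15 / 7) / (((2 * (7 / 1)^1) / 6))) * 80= 120.22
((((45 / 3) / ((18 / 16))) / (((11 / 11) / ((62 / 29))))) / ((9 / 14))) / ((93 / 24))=8960 / 783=11.44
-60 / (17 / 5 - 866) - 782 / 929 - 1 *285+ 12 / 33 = -12579253513 / 44074547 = -285.41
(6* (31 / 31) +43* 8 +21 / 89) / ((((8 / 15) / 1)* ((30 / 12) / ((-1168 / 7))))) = -3900828 / 89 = -43829.53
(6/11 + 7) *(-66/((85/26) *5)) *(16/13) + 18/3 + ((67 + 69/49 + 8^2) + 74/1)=3642536/20825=174.91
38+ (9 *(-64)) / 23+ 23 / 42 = 13045 / 966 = 13.50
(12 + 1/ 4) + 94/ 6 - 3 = 299/ 12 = 24.92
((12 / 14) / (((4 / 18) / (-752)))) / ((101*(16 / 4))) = -5076 / 707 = -7.18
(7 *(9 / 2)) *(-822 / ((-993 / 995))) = 8587845 / 331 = 25945.15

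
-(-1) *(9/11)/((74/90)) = 405/407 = 1.00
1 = 1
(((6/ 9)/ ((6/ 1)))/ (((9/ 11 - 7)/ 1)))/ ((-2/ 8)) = 11/ 153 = 0.07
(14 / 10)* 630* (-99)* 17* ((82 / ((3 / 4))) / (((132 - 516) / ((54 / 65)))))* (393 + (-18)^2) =65455624773 / 260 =251752402.97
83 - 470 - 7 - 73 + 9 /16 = -7463 /16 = -466.44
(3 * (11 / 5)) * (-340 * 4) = -8976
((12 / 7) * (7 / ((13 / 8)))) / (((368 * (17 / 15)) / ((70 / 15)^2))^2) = 120050 / 5962359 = 0.02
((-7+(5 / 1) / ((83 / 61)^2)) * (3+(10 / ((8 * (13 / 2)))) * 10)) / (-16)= 118472 / 89557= 1.32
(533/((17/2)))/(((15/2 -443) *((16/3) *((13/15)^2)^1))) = -27675/769964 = -0.04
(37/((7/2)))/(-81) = -74/567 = -0.13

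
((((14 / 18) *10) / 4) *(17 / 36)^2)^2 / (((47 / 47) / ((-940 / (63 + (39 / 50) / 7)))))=-4207631378125 / 1502592031872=-2.80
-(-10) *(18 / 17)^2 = 3240 / 289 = 11.21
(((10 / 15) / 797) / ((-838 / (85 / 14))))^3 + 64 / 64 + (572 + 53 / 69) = 36410710306854596529269605 / 63458929304697326635368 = 573.77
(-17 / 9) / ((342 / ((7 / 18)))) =-119 / 55404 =-0.00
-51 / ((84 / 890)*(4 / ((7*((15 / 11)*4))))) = -113475 / 22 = -5157.95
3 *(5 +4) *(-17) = -459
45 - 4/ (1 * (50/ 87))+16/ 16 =976/ 25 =39.04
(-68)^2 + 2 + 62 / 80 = 185071 / 40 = 4626.78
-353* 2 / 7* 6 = -4236 / 7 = -605.14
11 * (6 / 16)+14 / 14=41 / 8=5.12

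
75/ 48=25/ 16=1.56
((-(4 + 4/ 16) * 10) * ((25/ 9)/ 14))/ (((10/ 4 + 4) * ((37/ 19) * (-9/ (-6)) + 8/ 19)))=-40375/ 104013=-0.39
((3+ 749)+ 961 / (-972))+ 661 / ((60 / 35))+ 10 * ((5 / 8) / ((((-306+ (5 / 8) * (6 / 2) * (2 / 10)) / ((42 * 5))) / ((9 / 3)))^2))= 15019238665 / 12912534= 1163.15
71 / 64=1.11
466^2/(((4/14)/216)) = 164169936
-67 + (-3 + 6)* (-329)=-1054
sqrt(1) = 1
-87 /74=-1.18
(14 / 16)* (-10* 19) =-665 / 4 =-166.25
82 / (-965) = -82 / 965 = -0.08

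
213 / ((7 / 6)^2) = 7668 / 49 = 156.49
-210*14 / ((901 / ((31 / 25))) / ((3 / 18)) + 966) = -7595 / 13758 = -0.55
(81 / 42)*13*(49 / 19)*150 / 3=61425 / 19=3232.89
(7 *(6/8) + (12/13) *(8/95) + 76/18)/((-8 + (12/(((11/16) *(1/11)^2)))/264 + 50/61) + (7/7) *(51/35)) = 4.19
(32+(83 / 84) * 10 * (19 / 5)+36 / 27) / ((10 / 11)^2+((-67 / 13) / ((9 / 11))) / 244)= 88.53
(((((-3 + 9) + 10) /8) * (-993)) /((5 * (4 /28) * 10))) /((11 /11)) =-278.04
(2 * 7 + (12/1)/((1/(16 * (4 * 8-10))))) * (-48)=-203424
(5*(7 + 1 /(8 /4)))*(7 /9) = 175 /6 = 29.17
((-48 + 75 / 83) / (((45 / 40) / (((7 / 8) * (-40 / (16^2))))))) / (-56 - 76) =-45605 / 1051776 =-0.04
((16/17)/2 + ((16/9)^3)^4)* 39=62235342524849000/1600434040059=38886.54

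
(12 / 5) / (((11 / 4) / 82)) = 71.56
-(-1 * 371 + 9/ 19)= 7040/ 19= 370.53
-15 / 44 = -0.34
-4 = -4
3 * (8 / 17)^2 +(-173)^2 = 8649673 / 289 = 29929.66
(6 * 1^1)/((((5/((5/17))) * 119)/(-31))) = -186/2023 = -0.09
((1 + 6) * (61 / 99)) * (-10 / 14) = -305 / 99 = -3.08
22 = 22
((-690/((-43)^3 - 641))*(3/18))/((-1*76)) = -115/6091248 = -0.00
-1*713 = -713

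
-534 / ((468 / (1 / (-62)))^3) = 89 / 4071565046016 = 0.00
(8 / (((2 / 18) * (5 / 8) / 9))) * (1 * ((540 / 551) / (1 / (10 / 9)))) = 622080 / 551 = 1129.00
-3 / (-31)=3 / 31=0.10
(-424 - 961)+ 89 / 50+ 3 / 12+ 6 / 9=-414691 / 300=-1382.30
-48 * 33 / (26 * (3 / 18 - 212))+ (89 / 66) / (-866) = 270134765 / 944388588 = 0.29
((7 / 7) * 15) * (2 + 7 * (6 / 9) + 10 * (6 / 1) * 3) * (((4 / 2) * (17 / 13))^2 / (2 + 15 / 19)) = 61499200 / 8957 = 6866.05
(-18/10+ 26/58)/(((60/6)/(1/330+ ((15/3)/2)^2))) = -202223/239250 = -0.85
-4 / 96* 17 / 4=-17 / 96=-0.18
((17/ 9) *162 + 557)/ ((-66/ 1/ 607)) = -523841/ 66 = -7936.98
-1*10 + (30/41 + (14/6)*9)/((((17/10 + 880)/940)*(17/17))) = 1586810/120499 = 13.17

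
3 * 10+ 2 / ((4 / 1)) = 61 / 2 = 30.50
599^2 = 358801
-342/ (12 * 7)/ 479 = -57/ 6706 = -0.01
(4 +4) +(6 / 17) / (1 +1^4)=139 / 17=8.18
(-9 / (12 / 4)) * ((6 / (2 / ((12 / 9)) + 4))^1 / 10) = -0.33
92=92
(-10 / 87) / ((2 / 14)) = -70 / 87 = -0.80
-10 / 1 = -10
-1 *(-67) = 67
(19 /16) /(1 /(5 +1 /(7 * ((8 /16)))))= 703 /112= 6.28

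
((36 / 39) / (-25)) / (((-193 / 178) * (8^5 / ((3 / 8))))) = 801 / 2055372800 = 0.00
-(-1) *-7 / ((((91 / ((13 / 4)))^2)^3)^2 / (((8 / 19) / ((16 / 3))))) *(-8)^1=3 / 157576679881965568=0.00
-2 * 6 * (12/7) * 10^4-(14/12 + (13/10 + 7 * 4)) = -21603199/105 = -205744.75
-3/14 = -0.21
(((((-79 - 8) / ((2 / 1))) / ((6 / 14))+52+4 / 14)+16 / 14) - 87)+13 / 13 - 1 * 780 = -12797 / 14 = -914.07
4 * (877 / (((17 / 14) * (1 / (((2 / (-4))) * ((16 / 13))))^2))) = 3143168 / 2873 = 1094.04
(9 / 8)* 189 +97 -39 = 270.62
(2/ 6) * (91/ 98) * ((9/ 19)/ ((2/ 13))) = 507/ 532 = 0.95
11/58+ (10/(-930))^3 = 8847869/46652706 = 0.19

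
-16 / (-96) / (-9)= -1 / 54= -0.02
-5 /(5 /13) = -13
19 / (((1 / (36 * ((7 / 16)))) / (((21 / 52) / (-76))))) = -1323 / 832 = -1.59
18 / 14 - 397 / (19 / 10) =-27619 / 133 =-207.66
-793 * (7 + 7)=-11102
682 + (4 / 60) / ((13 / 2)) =132992 / 195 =682.01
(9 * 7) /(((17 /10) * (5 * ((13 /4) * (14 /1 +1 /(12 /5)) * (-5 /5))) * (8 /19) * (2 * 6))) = -1197 /38233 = -0.03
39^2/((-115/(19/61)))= -28899/7015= -4.12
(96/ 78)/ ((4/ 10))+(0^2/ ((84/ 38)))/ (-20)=3.08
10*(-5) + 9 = -41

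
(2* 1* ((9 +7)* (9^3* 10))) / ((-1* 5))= -46656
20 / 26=10 / 13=0.77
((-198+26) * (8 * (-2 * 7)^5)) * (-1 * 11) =-8140504064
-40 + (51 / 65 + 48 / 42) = -17323 / 455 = -38.07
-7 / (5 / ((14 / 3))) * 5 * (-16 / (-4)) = -392 / 3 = -130.67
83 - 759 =-676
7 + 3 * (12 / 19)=169 / 19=8.89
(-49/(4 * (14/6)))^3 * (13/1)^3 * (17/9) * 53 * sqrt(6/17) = -119817789 * sqrt(102)/64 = -18907818.00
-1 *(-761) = 761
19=19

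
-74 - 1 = -75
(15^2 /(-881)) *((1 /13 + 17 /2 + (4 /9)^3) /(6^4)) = -4105775 /2404580256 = -0.00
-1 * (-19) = 19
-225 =-225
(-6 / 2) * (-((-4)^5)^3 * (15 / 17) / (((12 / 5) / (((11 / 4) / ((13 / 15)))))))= -830472192000 / 221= -3757792723.98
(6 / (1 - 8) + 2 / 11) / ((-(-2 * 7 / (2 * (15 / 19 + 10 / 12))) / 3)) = -4810 / 10241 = -0.47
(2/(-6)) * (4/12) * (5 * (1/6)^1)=-0.09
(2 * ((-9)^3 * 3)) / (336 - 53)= -4374 / 283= -15.46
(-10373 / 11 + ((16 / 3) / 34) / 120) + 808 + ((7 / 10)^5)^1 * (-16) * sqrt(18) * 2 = -103274 / 765 - 50421 * sqrt(2) / 3125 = -157.82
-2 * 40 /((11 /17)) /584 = -170 /803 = -0.21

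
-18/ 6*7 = -21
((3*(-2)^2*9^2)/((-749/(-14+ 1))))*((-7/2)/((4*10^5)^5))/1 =-3159/547840000000000000000000000000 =-0.00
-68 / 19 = -3.58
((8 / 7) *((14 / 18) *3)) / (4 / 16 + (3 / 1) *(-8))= -32 / 285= -0.11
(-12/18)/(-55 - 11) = 1/99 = 0.01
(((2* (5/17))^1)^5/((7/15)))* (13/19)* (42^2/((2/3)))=7371000000/26977283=273.23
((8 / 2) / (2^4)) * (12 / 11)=3 / 11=0.27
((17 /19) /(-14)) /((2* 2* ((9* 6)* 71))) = -0.00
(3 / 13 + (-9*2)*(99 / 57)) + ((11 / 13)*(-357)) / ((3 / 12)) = -306117 / 247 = -1239.34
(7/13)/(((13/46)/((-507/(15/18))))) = -5796/5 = -1159.20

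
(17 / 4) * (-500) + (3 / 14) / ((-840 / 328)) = -1041291 / 490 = -2125.08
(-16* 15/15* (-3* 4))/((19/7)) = 1344/19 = 70.74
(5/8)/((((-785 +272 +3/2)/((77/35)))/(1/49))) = -0.00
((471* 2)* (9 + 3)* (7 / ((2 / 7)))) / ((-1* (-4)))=69237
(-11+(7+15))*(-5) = -55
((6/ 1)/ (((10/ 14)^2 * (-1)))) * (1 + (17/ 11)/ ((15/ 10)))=-6566/ 275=-23.88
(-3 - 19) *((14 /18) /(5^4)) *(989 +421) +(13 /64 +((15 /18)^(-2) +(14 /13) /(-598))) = -3448049723 /93288000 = -36.96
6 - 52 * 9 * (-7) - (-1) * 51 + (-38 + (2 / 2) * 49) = 3344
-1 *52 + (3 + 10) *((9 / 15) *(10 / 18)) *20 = 104 / 3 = 34.67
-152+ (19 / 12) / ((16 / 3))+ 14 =-8813 / 64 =-137.70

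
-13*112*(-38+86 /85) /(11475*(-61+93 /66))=-33569536 /426238875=-0.08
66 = 66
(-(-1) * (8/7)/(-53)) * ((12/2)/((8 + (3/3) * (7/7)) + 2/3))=-144/10759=-0.01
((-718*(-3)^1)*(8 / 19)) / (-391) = -17232 / 7429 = -2.32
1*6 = 6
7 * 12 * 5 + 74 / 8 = 1717 / 4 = 429.25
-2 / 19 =-0.11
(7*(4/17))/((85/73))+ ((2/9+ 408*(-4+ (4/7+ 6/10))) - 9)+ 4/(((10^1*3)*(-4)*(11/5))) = -465217651/400554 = -1161.44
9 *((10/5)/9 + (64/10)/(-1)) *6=-333.60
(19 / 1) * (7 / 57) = 7 / 3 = 2.33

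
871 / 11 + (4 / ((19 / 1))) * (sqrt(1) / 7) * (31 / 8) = 232027 / 2926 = 79.30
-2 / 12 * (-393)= 131 / 2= 65.50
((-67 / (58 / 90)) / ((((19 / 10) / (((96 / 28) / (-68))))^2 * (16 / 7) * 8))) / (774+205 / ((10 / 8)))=-10125 / 2372024144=-0.00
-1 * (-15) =15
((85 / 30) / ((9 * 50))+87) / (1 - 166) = -234917 / 445500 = -0.53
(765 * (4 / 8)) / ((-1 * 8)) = -765 / 16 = -47.81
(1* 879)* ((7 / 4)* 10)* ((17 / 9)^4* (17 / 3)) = 14560633535 / 13122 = 1109635.23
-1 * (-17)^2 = -289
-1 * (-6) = 6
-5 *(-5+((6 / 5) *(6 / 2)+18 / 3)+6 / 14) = -176 / 7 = -25.14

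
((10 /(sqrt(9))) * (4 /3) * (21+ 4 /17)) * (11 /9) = 158840 /1377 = 115.35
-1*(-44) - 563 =-519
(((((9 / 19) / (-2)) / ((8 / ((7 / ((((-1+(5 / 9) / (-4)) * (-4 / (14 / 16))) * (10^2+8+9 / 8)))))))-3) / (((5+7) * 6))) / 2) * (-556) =168072545 / 14508096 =11.58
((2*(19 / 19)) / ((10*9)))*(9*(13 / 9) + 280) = 293 / 45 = 6.51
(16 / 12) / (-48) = -0.03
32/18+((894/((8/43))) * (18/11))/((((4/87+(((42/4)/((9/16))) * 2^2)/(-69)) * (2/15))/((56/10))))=-196266516043/615780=-318728.31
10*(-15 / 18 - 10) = -325 / 3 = -108.33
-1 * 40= -40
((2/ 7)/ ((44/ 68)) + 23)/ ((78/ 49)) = 12635/ 858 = 14.73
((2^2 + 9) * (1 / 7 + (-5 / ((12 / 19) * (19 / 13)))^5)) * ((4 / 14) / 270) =-105583212059 / 1646023680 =-64.14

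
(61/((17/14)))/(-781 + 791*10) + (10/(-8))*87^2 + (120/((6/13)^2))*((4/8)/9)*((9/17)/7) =-96293363029/10180212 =-9458.88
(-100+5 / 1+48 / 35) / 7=-3277 / 245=-13.38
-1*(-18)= 18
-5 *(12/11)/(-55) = 12/121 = 0.10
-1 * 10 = -10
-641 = -641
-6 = -6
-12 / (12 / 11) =-11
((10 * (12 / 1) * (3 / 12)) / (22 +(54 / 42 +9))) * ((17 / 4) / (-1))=-1785 / 452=-3.95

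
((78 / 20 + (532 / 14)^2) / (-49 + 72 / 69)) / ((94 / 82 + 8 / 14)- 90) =95575879 / 279467110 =0.34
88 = 88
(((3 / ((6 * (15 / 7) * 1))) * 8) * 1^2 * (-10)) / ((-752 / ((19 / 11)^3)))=48013 / 375342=0.13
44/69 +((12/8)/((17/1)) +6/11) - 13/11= 2311/25806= 0.09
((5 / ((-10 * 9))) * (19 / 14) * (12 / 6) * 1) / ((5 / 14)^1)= -19 / 45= -0.42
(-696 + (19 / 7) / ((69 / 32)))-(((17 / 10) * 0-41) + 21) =-325900 / 483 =-674.74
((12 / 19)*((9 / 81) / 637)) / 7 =0.00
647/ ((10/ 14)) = 4529/ 5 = 905.80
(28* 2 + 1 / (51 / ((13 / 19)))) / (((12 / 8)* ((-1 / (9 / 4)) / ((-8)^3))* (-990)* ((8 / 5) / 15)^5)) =-3146838.58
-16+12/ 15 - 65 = -401/ 5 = -80.20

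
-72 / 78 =-12 / 13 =-0.92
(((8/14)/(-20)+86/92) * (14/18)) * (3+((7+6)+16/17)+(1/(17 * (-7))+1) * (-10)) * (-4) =-2439448/123165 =-19.81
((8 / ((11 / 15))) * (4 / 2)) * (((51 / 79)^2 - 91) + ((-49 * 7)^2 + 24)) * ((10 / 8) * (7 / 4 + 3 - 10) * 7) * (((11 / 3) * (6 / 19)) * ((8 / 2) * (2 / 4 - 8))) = 485429777374500 / 118579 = 4093724667.73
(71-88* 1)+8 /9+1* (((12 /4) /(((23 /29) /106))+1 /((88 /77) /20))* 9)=1552499 /414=3750.00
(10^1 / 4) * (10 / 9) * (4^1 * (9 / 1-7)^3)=800 / 9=88.89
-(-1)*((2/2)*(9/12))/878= 3/3512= 0.00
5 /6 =0.83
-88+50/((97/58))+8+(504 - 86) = 35686/97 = 367.90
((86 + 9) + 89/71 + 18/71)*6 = 41112/71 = 579.04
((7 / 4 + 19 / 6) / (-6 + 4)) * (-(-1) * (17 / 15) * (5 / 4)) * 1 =-3.48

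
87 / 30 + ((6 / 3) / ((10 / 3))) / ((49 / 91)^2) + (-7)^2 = 5289 / 98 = 53.97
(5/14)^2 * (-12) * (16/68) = -300/833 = -0.36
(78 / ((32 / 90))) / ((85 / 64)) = 2808 / 17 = 165.18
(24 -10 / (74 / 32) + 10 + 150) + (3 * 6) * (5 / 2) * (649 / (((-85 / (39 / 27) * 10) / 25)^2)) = 89456777 / 384948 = 232.39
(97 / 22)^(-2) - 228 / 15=-712664 / 47045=-15.15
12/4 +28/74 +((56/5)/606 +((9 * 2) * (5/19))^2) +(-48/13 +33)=14506051078/263066115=55.14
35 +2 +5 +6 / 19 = 804 / 19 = 42.32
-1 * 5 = -5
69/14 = 4.93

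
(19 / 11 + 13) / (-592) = -81 / 3256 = -0.02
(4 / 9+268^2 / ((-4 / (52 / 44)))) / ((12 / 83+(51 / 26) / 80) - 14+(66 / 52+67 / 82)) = 1143847939840 / 633075201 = 1806.81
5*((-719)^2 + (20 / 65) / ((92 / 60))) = 772856995 / 299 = 2584806.00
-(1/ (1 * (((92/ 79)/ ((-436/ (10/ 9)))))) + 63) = 63009/ 230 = 273.95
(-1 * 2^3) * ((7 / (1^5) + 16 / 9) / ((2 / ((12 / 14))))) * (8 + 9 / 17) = -91640 / 357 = -256.69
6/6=1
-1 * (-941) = 941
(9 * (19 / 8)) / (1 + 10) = 171 / 88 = 1.94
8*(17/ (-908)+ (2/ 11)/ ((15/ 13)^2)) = 529658/ 561825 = 0.94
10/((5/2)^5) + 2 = 1314/625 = 2.10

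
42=42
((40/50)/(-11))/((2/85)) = -34/11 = -3.09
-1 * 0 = 0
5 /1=5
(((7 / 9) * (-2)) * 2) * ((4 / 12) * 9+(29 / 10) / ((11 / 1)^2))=-51226 / 5445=-9.41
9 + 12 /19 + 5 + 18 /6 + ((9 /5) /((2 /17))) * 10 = 170.63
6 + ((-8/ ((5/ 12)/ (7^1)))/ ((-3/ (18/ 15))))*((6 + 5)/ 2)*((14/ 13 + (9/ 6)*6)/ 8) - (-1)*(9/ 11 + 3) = 1366584/ 3575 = 382.26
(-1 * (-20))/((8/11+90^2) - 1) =220/89097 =0.00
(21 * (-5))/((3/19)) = -665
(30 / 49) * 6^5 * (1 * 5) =1166400 / 49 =23804.08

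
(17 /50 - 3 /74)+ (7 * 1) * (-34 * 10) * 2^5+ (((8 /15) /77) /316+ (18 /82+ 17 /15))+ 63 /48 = -281108137040469 /3691164400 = -76157.04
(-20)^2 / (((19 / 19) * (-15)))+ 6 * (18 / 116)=-2239 / 87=-25.74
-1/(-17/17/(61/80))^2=-3721/6400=-0.58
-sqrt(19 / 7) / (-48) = 0.03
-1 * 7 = -7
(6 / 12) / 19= 0.03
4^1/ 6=2/ 3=0.67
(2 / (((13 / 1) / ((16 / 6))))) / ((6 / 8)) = 64 / 117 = 0.55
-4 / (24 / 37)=-37 / 6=-6.17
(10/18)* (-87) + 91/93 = -1468/31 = -47.35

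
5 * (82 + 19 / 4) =1735 / 4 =433.75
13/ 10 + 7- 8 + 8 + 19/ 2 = 89/ 5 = 17.80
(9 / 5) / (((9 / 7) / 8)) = 56 / 5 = 11.20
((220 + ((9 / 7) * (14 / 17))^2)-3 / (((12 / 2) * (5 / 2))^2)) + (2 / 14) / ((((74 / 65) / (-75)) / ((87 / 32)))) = 195.52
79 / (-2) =-39.50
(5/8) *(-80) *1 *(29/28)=-51.79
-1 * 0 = 0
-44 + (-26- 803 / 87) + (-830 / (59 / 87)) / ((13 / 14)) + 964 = -433.27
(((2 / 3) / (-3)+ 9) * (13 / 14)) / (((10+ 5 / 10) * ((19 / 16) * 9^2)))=16432 / 2036097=0.01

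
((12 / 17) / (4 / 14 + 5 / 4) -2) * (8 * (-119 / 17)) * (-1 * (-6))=378336 / 731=517.56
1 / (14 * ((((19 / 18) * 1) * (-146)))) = -9 / 19418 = -0.00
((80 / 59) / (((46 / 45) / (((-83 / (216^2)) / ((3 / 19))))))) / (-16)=39425 / 42208128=0.00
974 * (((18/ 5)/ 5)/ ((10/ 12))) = 105192/ 125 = 841.54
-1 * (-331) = 331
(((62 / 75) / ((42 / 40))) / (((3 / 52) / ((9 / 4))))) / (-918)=-1612 / 48195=-0.03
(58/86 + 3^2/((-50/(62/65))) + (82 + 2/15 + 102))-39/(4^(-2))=-92101666/209625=-439.36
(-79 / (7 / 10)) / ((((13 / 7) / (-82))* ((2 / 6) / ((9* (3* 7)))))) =36730260 / 13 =2825404.62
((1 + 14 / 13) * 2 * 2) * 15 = 124.62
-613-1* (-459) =-154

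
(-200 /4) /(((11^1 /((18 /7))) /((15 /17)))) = -13500 /1309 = -10.31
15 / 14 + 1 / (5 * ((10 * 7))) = 188 / 175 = 1.07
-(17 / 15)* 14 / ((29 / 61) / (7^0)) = -14518 / 435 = -33.37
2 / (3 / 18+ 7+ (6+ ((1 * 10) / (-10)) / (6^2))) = 72 / 473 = 0.15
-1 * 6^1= -6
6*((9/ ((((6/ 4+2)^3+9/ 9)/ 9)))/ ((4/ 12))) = 432/ 13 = 33.23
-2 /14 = -1 /7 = -0.14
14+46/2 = 37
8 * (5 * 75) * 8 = 24000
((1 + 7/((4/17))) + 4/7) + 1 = 905/28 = 32.32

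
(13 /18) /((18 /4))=13 /81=0.16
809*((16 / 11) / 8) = 1618 / 11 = 147.09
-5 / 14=-0.36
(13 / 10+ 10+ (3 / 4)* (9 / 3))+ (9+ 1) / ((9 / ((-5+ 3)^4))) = 5639 / 180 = 31.33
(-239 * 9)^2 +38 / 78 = 180445258 / 39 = 4626801.49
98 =98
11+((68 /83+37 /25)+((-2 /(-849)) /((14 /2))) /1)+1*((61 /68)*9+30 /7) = 21516422129 /838557300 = 25.66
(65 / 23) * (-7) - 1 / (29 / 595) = -26880 / 667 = -40.30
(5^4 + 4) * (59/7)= 37111/7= 5301.57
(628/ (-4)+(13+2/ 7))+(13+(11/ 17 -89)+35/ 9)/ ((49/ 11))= -171100/ 1071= -159.76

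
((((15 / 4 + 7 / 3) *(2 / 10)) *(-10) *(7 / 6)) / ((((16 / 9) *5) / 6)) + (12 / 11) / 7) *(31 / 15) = -19.48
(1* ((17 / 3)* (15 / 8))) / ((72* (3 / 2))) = 85 / 864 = 0.10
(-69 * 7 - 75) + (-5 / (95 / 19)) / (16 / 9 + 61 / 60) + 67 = -247153 / 503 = -491.36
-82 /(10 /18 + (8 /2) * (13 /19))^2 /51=-799254 /5388473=-0.15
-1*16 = -16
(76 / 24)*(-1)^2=19 / 6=3.17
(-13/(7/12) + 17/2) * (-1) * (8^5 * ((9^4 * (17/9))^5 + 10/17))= 15714784077948223820270190592/119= 132057009058388435464455400.00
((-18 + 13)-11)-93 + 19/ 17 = -1834/ 17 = -107.88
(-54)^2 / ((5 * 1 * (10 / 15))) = 4374 / 5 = 874.80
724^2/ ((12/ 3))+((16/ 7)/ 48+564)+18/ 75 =69094351/ 525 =131608.29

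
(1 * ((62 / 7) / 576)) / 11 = 31 / 22176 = 0.00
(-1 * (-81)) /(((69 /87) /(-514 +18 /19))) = -52398.29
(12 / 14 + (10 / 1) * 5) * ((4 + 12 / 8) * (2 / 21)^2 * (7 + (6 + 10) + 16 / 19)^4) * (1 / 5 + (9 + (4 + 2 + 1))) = 2968301395706328 / 223500515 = 13280959.98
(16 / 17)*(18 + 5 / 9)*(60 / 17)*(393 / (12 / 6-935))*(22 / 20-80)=184116832 / 89879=2048.50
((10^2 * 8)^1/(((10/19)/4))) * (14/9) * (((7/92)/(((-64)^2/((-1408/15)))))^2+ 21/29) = 5446667808953/795277440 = 6848.76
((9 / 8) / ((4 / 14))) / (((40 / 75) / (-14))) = -6615 / 64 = -103.36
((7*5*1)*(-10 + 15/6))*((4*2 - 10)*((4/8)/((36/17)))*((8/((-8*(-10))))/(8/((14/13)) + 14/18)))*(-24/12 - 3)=-7.55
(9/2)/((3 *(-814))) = -3/1628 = -0.00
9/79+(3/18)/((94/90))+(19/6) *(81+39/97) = 185876711/720322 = 258.05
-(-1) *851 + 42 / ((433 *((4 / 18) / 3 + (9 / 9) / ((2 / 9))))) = 91017569 / 106951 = 851.02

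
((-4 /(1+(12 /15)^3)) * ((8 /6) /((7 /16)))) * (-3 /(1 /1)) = 32000 /1323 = 24.19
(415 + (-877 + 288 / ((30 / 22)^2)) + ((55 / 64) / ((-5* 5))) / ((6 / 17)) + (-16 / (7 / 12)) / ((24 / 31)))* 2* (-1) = 23025809 / 33600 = 685.29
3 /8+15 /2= 63 /8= 7.88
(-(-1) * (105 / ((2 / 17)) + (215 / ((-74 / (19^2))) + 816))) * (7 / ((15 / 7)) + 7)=3758678 / 555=6772.39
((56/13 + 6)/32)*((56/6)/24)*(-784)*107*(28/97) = -3033.35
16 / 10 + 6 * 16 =488 / 5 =97.60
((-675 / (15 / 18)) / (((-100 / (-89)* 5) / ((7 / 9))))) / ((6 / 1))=-1869 / 100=-18.69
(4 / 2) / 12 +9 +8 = 103 / 6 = 17.17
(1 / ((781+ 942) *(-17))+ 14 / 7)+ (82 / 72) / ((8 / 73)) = 12.39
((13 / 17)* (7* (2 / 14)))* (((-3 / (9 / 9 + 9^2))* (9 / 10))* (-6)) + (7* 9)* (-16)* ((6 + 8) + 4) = -126462627 / 6970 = -18143.85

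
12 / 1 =12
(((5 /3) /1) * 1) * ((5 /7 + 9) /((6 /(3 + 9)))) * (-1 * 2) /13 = -1360 /273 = -4.98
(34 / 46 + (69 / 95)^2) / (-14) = -131464 / 1453025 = -0.09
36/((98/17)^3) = 44217/235298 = 0.19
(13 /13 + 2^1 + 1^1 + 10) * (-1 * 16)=-224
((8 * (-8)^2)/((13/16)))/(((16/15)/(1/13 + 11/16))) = 76320/169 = 451.60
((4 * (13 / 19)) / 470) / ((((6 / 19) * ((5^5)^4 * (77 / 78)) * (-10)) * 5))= -169 / 43141841888427734375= -0.00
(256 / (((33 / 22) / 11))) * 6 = 11264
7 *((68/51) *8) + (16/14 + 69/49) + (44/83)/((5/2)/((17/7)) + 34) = 124700035/1614599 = 77.23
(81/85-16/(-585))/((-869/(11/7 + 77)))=-97490/1099917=-0.09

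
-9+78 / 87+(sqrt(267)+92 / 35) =-5557 / 1015+sqrt(267) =10.87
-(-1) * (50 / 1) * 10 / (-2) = -250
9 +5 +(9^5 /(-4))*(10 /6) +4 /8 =-98357 /4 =-24589.25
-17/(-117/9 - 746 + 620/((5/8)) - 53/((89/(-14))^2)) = -134657/1835205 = -0.07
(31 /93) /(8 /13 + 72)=0.00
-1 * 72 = -72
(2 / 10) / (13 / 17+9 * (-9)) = -17 / 6820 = -0.00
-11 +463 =452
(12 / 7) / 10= 6 / 35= 0.17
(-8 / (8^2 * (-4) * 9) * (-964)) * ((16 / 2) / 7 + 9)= -17111 / 504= -33.95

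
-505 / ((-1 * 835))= 101 / 167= 0.60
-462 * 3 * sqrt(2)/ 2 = -693 * sqrt(2) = -980.05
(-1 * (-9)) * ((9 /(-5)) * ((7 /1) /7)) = -16.20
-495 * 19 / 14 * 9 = -84645 / 14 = -6046.07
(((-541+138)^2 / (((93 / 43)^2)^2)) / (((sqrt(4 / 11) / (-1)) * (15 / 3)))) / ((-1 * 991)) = 577777369 * sqrt(11) / 771404310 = 2.48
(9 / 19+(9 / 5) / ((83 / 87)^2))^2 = 2573791324416 / 428311347025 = 6.01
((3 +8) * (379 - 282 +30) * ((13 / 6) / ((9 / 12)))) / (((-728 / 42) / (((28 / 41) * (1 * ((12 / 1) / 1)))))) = -78232 / 41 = -1908.10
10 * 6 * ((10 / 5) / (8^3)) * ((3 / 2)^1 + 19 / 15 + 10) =2.99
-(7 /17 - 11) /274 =90 /2329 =0.04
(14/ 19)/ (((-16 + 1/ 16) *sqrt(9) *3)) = -224/ 43605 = -0.01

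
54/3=18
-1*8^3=-512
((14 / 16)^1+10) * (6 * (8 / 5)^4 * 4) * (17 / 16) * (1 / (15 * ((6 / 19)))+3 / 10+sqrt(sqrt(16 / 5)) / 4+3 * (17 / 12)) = 567936 * 5^(3 / 4) / 3125+27040064 / 3125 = 9260.50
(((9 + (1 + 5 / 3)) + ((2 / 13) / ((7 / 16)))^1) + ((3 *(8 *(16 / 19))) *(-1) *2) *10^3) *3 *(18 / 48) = -628804983 / 13832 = -45460.16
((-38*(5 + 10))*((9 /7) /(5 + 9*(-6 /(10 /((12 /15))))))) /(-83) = 128250 /9877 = 12.98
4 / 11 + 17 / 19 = 263 / 209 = 1.26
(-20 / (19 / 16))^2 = 102400 / 361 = 283.66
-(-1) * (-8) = -8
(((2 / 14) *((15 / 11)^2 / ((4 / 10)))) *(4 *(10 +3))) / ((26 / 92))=103500 / 847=122.20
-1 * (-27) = 27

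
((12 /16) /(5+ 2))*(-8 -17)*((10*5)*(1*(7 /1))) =-1875 /2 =-937.50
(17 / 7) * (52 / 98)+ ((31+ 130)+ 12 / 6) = 56351 / 343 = 164.29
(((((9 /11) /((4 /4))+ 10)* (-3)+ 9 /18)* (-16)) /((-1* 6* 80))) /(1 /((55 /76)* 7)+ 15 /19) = -93499 /86628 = -1.08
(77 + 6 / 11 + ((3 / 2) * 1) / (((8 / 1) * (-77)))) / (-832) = -95533 / 1025024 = -0.09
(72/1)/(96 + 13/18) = 1296/1741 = 0.74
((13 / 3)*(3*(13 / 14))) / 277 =0.04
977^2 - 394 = 954135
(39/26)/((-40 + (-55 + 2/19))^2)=361/2167206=0.00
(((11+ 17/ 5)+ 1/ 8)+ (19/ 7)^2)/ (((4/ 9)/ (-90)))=-3475629/ 784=-4433.20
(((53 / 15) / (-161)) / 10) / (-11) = 53 / 265650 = 0.00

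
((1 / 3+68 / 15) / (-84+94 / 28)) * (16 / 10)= -8176 / 84675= -0.10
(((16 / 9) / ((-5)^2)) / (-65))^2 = 256 / 213890625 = 0.00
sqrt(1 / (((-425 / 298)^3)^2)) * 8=2.76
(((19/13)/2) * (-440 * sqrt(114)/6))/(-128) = 1045 * sqrt(114)/2496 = 4.47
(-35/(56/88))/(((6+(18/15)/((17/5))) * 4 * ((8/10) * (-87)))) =4675/150336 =0.03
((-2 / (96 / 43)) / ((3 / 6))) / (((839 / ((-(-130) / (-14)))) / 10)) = 13975 / 70476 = 0.20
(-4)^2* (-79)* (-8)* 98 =990976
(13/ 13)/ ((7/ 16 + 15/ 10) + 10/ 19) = 304/ 749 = 0.41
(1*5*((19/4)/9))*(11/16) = 1045/576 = 1.81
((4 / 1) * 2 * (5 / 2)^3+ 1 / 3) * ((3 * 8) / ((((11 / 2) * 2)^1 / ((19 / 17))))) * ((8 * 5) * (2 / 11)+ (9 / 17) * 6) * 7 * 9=7035525504 / 34969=201193.21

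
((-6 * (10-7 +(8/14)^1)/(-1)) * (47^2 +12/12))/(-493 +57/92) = -30498000/317093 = -96.18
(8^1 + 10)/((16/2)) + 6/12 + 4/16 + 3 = 6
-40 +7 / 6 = -233 / 6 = -38.83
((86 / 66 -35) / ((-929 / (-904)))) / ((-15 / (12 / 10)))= 2010496 / 766425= 2.62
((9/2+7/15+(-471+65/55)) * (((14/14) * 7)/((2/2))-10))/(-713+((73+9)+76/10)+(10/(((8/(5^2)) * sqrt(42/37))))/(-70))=-31489106789952/14076394765873+536903500 * sqrt(1554)/14076394765873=-2.24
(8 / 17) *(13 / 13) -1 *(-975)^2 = -16160617 / 17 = -950624.53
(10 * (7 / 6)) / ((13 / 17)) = 595 / 39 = 15.26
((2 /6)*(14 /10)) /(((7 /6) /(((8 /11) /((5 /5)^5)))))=16 /55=0.29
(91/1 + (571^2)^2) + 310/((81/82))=8610521460952/81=106302734085.83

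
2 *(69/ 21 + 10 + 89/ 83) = 16684/ 581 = 28.72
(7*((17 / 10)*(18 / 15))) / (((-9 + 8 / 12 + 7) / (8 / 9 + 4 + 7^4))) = -2576707 / 100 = -25767.07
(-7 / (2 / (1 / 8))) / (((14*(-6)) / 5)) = 5 / 192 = 0.03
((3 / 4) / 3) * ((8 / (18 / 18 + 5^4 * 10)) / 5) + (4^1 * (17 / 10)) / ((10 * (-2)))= -106247 / 312550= -0.34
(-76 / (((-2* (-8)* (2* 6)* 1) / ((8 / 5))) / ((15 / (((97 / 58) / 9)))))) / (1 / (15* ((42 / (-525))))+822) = -0.06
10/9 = 1.11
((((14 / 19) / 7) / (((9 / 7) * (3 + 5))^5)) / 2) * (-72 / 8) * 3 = -16807 / 1361608704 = -0.00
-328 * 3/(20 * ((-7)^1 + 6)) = 49.20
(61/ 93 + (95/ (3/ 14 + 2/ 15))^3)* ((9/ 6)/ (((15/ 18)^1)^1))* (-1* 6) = -13291811317890666/ 60297635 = -220436694.04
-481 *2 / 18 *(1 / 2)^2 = -481 / 36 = -13.36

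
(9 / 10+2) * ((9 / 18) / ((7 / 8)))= 58 / 35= 1.66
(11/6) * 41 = 451/6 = 75.17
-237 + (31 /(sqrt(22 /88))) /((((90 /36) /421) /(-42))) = -2193753 /5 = -438750.60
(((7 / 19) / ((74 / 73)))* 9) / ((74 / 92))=105777 / 26011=4.07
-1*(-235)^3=12977875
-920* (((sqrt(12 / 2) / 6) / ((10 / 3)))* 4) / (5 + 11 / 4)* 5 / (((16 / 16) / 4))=-14720* sqrt(6) / 31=-1163.11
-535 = -535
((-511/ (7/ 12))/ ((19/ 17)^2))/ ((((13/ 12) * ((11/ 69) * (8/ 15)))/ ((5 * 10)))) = -19651855500/ 51623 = -380680.23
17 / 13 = 1.31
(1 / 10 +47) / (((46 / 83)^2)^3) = 153988915856799 / 94742968960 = 1625.33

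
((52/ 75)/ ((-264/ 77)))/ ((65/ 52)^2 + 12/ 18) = -728/ 8025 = -0.09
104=104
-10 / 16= -5 / 8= -0.62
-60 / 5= -12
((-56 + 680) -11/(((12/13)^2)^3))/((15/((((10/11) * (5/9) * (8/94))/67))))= 9050795585/349081311744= 0.03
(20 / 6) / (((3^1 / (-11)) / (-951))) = 34870 / 3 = 11623.33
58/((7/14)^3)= 464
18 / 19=0.95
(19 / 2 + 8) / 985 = 7 / 394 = 0.02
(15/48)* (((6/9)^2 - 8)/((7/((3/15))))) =-17/252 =-0.07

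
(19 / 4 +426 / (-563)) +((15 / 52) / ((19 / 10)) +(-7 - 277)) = -155667575 / 556244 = -279.85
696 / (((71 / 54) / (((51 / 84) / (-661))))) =-159732 / 328517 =-0.49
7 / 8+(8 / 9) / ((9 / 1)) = 631 / 648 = 0.97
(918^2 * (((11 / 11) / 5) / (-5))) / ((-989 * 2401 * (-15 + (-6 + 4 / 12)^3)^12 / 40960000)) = 50595340574411314898241600 / 296625511166062598627376532464999288467445088109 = 0.00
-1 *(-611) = 611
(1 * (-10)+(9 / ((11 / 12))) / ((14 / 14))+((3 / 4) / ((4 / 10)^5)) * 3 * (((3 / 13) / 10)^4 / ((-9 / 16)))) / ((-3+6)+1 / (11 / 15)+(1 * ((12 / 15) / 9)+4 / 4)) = -329223195 / 9867025792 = -0.03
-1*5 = -5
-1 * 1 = -1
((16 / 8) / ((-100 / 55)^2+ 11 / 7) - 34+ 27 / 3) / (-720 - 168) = 101581 / 3668328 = 0.03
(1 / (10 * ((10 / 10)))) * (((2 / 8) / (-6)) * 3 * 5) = -1 / 16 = -0.06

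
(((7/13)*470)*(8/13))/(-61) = -26320/10309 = -2.55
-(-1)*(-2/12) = -0.17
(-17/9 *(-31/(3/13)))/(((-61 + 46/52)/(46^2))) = -376914616/42201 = -8931.41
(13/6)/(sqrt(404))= 13 * sqrt(101)/1212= 0.11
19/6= 3.17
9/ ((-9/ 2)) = -2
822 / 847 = 0.97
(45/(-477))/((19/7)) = -0.03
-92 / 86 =-46 / 43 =-1.07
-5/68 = -0.07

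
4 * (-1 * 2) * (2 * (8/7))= -128/7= -18.29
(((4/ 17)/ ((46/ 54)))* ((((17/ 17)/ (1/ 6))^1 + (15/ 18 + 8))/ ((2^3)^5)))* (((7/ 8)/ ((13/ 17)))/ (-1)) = -5607/ 39190528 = -0.00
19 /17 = 1.12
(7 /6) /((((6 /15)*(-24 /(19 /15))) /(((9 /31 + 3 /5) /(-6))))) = 3059 /133920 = 0.02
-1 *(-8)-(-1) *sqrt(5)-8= sqrt(5)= 2.24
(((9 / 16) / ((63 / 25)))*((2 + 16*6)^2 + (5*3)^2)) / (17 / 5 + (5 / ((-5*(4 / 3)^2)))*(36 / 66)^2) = 148663625 / 219044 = 678.69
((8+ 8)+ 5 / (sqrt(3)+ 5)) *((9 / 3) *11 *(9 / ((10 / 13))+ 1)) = 143637 / 20-381 *sqrt(3) / 4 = 7016.87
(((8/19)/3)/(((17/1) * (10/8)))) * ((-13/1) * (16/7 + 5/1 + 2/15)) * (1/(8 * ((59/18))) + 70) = -70479656/1579725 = -44.62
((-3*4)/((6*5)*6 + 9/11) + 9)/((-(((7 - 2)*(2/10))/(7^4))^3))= -81981944091523/663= -123653007679.52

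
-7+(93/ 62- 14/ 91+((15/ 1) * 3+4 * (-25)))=-1577/ 26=-60.65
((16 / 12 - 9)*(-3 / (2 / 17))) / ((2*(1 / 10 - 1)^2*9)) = 9775 / 729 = 13.41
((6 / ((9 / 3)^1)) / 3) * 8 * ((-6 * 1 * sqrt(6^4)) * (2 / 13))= -2304 / 13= -177.23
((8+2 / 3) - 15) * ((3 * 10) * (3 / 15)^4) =-38 / 125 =-0.30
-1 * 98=-98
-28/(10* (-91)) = 2/65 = 0.03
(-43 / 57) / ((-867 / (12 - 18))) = -86 / 16473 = -0.01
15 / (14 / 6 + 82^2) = 45 / 20179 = 0.00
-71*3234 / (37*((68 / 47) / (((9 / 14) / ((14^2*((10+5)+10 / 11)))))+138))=-534196971 / 615970709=-0.87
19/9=2.11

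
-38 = -38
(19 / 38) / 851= 1 / 1702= 0.00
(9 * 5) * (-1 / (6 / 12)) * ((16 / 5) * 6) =-1728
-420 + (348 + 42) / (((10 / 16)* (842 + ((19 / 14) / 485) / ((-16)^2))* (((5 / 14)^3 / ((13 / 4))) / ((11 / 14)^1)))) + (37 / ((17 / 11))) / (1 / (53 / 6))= -69243012240383 / 414686128050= -166.98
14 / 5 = 2.80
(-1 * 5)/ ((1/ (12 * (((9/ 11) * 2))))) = -1080/ 11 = -98.18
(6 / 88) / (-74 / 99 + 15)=27 / 5644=0.00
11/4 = 2.75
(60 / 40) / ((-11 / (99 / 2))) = -27 / 4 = -6.75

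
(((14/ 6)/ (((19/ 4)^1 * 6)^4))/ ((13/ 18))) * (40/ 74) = 4480/ 1692478827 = 0.00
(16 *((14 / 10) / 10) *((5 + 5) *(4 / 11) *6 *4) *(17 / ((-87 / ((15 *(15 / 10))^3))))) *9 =-1249214400 / 319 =-3916032.60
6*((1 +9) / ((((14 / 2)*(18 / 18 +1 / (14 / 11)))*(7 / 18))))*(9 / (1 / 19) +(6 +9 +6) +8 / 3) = 84096 / 35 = 2402.74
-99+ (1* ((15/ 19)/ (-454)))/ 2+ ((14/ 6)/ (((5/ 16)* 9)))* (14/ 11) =-2509273919/ 25619220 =-97.94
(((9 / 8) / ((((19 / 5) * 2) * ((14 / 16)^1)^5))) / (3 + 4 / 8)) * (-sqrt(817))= -184320 * sqrt(817) / 2235331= -2.36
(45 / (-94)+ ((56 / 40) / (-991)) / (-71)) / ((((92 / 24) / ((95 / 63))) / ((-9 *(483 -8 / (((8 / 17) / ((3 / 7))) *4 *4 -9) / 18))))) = 10023044343215 / 12245698801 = 818.50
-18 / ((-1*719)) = 18 / 719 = 0.03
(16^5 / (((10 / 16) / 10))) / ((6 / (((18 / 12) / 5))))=4194304 / 5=838860.80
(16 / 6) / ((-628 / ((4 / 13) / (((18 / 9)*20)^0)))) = -8 / 6123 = -0.00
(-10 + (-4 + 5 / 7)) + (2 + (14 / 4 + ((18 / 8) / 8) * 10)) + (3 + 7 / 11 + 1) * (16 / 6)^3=919705 / 11088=82.95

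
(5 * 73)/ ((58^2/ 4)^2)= 365/ 707281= 0.00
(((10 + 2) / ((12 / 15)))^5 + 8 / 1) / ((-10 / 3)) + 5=-2278099 / 10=-227809.90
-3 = -3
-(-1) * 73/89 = 73/89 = 0.82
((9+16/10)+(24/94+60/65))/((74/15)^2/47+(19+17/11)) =17811585/31852418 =0.56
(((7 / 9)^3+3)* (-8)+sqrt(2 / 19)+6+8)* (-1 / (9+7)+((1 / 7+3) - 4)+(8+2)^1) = -566921 / 4536+1017* sqrt(38) / 2128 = -122.04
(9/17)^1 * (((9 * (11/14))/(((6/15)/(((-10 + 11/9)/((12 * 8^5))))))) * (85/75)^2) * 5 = -14773/11010048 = -0.00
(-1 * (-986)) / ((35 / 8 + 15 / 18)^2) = 567936 / 15625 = 36.35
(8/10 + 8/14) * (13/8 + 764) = 1050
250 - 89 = 161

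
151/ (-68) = -2.22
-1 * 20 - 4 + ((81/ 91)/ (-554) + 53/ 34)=-9617159/ 428519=-22.44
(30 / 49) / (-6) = -5 / 49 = -0.10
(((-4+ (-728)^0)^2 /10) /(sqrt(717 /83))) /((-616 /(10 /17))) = -3 * sqrt(59511) /2502808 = -0.00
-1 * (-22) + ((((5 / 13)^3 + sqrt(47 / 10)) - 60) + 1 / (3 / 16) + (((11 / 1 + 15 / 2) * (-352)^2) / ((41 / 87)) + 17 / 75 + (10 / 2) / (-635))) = sqrt(470) / 10 + 1391064291315981 / 285994475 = 4863957.29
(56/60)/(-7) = -2/15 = -0.13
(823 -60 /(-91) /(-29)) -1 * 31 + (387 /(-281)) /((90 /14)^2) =132136459927 /166850775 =791.94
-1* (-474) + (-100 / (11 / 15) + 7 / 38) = 141209 / 418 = 337.82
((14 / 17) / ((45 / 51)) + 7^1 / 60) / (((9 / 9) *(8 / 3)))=63 / 160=0.39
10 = 10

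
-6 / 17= -0.35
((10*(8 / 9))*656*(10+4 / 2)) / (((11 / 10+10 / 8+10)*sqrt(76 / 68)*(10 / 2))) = 839680*sqrt(323) / 14079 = 1071.87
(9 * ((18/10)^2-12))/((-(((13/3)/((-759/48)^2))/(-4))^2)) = 72679380764859/17305600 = 4199760.82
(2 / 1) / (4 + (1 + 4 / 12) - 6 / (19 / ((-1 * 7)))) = 57 / 215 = 0.27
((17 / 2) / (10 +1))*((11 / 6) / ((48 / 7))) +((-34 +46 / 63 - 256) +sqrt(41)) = -388501 / 1344 +sqrt(41) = -282.66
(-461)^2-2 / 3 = 637561 / 3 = 212520.33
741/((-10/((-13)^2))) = -125229/10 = -12522.90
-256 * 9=-2304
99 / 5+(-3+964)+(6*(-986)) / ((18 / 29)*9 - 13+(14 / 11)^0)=294994 / 155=1903.19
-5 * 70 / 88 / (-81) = 175 / 3564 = 0.05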